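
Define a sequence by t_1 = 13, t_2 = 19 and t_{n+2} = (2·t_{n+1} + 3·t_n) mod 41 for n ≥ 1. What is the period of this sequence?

8

We have t_1 = 13, t_2 = 19, t_3 = 36, t_4 = 6, t_5 = 38, t_6 = 12, t_7 = 15, t_8 = 25, t_9 = 13, t_{10} = 19.
The sequence repeats with period 8.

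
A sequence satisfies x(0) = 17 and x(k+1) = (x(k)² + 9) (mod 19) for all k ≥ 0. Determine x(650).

7

Listing terms: x(0) = 17,  x(1) = 13,  x(2) = 7,  x(3) = 1,  x(4) = 10,  x(5) = 14,  x(6) = 15,  x(7) = 6,  x(8) = 7.
Since x(8) = x(2) = 7, the sequence is eventually periodic: after a pre-period of length 2 it cycles with period 6.
For k ≥ 2, x(k) depends only on (k - 2) mod 6. (650 - 2) mod 6 = 0, so x(650) = x(2) = 7.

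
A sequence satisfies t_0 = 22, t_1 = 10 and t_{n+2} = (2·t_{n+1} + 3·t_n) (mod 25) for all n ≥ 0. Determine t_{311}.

Listing terms: t_0 = 22, t_1 = 10, t_2 = 11, t_3 = 2, t_4 = 12, t_5 = 5, t_6 = 21, t_7 = 7, t_8 = 2, t_9 = 0, t_{10} = 6, t_{11} = 12, t_{12} = 17, t_{13} = 20, t_{14} = 16, t_{15} = 17, t_{16} = 7, t_{17} = 15, t_{18} = 1, t_{19} = 22, t_{20} = 22, t_{21} = 10.
The sequence repeats with period 20.
So t_{311} = t_{0 + ((311-0) mod 20)} = t_{11} = 12.

12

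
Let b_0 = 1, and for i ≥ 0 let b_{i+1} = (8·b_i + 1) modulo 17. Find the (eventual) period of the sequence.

We have b_0 = 1,  b_1 = 9,  b_2 = 5,  b_3 = 7,  b_4 = 6,  b_5 = 15,  b_6 = 2,  b_7 = 0,  b_8 = 1.
The sequence repeats with period 8.

8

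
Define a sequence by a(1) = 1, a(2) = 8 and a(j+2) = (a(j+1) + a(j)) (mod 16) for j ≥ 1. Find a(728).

Computing terms: a(1) = 1, a(2) = 8, a(3) = 9, a(4) = 1, a(5) = 10, a(6) = 11, a(7) = 5, a(8) = 0, a(9) = 5, a(10) = 5, a(11) = 10, a(12) = 15, a(13) = 9, a(14) = 8, a(15) = 1, a(16) = 9, a(17) = 10, a(18) = 3, a(19) = 13, a(20) = 0, a(21) = 13, a(22) = 13, a(23) = 10, a(24) = 7, a(25) = 1, a(26) = 8.
Since (a(25), a(26)) = (a(1), a(2)) = (1, 8) (two consecutive terms determine the rest), the sequence is periodic with period 24.
So a(728) = a(1 + ((728-1) mod 24)) = a(8) = 0.

0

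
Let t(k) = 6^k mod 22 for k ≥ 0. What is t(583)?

Computing terms: t(0) = 1; t(1) = 6; t(2) = 14; t(3) = 18; t(4) = 20; t(5) = 10; t(6) = 16; t(7) = 8; t(8) = 4; t(9) = 2; t(10) = 12; t(11) = 6.
Since t(11) = t(1) = 6, the sequence is eventually periodic: after a pre-period of length 1 it cycles with period 10.
For k ≥ 1, t(k) depends only on (k - 1) mod 10. (583 - 1) mod 10 = 2, so t(583) = t(3) = 18.

18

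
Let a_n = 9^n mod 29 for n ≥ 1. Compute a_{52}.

Listing terms: a_1 = 9; a_2 = 23; a_3 = 4; a_4 = 7; a_5 = 5; a_6 = 16; a_7 = 28; a_8 = 20; a_9 = 6; a_{10} = 25; a_{11} = 22; a_{12} = 24; a_{13} = 13; a_{14} = 1; a_{15} = 9.
The sequence repeats with period 14.
So a_{52} = a_{1 + ((52-1) mod 14)} = a_{10} = 25.

25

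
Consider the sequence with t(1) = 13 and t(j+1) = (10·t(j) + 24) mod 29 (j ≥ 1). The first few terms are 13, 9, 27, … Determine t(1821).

13

Computing terms: t(1) = 13; t(2) = 9; t(3) = 27; t(4) = 4; t(5) = 6; t(6) = 26; t(7) = 23; t(8) = 22; t(9) = 12; t(10) = 28; t(11) = 14; t(12) = 19; t(13) = 11; t(14) = 18; t(15) = 1; t(16) = 5; t(17) = 16; t(18) = 10; t(19) = 8; t(20) = 17; t(21) = 20; t(22) = 21; t(23) = 2; t(24) = 15; t(25) = 0; t(26) = 24; t(27) = 3; t(28) = 25; t(29) = 13.
The sequence repeats with period 28.
So t(1821) = t(1 + ((1821-1) mod 28)) = t(1) = 13.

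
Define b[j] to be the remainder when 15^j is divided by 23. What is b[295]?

14

Computing terms: b[0] = 1,  b[1] = 15,  b[2] = 18,  b[3] = 17,  b[4] = 2,  b[5] = 7,  b[6] = 13,  b[7] = 11,  b[8] = 4,  b[9] = 14,  b[10] = 3,  b[11] = 22,  b[12] = 8,  b[13] = 5,  b[14] = 6,  b[15] = 21,  b[16] = 16,  b[17] = 10,  b[18] = 12,  b[19] = 19,  b[20] = 9,  b[21] = 20,  b[22] = 1.
The sequence repeats with period 22.
So b[295] = b[0 + ((295-0) mod 22)] = b[9] = 14.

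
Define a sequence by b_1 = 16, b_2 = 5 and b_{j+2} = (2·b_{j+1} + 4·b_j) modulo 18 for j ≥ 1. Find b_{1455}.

We have b_1 = 16, b_2 = 5, b_3 = 2, b_4 = 6, b_5 = 2, b_6 = 10, b_7 = 10, b_8 = 6, b_9 = 16, b_{10} = 2, b_{11} = 14, b_{12} = 0, b_{13} = 2, b_{14} = 4, b_{15} = 16, b_{16} = 12, b_{17} = 16, b_{18} = 8, b_{19} = 8, b_{20} = 12, b_{21} = 2, b_{22} = 16, b_{23} = 4, b_{24} = 0, b_{25} = 16, b_{26} = 14, b_{27} = 2, b_{28} = 6.
Since (b_{27}, b_{28}) = (b_3, b_4) = (2, 6) (two consecutive terms determine the rest), the sequence is eventually periodic: after a pre-period of length 2 it cycles with period 24.
For j ≥ 3, b_j depends only on (j - 3) mod 24. (1455 - 3) mod 24 = 12, so b_{1455} = b_{15} = 16.

16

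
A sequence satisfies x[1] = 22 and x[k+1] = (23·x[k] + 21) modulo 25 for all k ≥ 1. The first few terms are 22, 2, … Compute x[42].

Computing terms: x[1] = 22, x[2] = 2, x[3] = 17, x[4] = 12, x[5] = 22.
The sequence repeats with period 4.
So x[42] = x[1 + ((42-1) mod 4)] = x[2] = 2.

2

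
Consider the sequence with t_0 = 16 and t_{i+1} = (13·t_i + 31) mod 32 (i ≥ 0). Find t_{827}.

Listing terms: t_0 = 16; t_1 = 15; t_2 = 2; t_3 = 25; t_4 = 4; t_5 = 19; t_6 = 22; t_7 = 29; t_8 = 24; t_9 = 23; t_{10} = 10; t_{11} = 1; t_{12} = 12; t_{13} = 27; t_{14} = 30; t_{15} = 5; t_{16} = 0; t_{17} = 31; t_{18} = 18; t_{19} = 9; t_{20} = 20; t_{21} = 3; t_{22} = 6; t_{23} = 13; t_{24} = 8; t_{25} = 7; t_{26} = 26; t_{27} = 17; t_{28} = 28; t_{29} = 11; t_{30} = 14; t_{31} = 21; t_{32} = 16.
Since t_{32} = t_0 = 16, the sequence is periodic with period 32.
(827 - 0) mod 32 = 27, so t_{827} = t_{27} = 17.

17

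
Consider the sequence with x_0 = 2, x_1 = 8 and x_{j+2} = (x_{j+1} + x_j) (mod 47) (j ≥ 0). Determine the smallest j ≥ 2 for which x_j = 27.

6

We have x_0 = 2,  x_1 = 8,  x_2 = 10,  x_3 = 18,  x_4 = 28,  x_5 = 46,  x_6 = 27,  x_7 = 26,  x_8 = 6,  x_9 = 32,  x_{10} = 38,  x_{11} = 23,  x_{12} = 14,  x_{13} = 37,  x_{14} = 4,  x_{15} = 41,  x_{16} = 45,  x_{17} = 39,  x_{18} = 37,  x_{19} = 29,  x_{20} = 19,  x_{21} = 1,  x_{22} = 20,  x_{23} = 21,  x_{24} = 41,  x_{25} = 15,  x_{26} = 9,  x_{27} = 24,  x_{28} = 33,  x_{29} = 10,  x_{30} = 43,  x_{31} = 6,  x_{32} = 2,  x_{33} = 8.
The sequence repeats with period 32.
The value 27 first appears (with j ≥ 2) at x_6.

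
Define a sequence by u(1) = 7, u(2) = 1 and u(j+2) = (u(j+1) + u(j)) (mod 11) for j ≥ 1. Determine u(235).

u(1) = 7; u(2) = 1; u(3) = 8; u(4) = 9; u(5) = 6; u(6) = 4; u(7) = 10; u(8) = 3; u(9) = 2; u(10) = 5; u(11) = 7; u(12) = 1.
Since (u(11), u(12)) = (u(1), u(2)) = (7, 1) (two consecutive terms determine the rest), the sequence is periodic with period 10.
So u(235) = u(1 + ((235-1) mod 10)) = u(5) = 6.

6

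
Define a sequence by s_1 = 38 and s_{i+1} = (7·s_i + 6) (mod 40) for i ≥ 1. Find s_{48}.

16

We have s_1 = 38; s_2 = 32; s_3 = 30; s_4 = 16; s_5 = 38.
Since s_5 = s_1 = 38, the sequence is periodic with period 4.
So s_{48} = s_{1 + ((48-1) mod 4)} = s_4 = 16.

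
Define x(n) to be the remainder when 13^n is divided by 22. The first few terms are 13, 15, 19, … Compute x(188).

We have x(1) = 13; x(2) = 15; x(3) = 19; x(4) = 5; x(5) = 21; x(6) = 9; x(7) = 7; x(8) = 3; x(9) = 17; x(10) = 1; x(11) = 13.
Since x(11) = x(1) = 13, the sequence is periodic with period 10.
So x(188) = x(1 + ((188-1) mod 10)) = x(8) = 3.

3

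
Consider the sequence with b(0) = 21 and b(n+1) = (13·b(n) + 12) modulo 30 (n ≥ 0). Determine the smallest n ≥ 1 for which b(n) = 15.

We have b(0) = 21; b(1) = 15; b(2) = 27; b(3) = 3; b(4) = 21.
Since b(4) = b(0) = 21, the sequence is periodic with period 4.
The value 15 first appears (with n ≥ 1) at b(1).

1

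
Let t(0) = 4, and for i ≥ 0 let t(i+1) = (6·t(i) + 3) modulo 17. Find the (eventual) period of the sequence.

16

Listing terms: t(0) = 4; t(1) = 10; t(2) = 12; t(3) = 7; t(4) = 11; t(5) = 1; t(6) = 9; t(7) = 6; t(8) = 5; t(9) = 16; t(10) = 14; t(11) = 2; t(12) = 15; t(13) = 8; t(14) = 0; t(15) = 3; t(16) = 4.
The sequence repeats with period 16.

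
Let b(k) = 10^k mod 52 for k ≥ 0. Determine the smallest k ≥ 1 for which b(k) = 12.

Listing terms: b(0) = 1,  b(1) = 10,  b(2) = 48,  b(3) = 12,  b(4) = 16,  b(5) = 4,  b(6) = 40,  b(7) = 36,  b(8) = 48.
Since b(8) = b(2) = 48, the sequence is eventually periodic: after a pre-period of length 2 it cycles with period 6.
The value 12 first appears (with k ≥ 1) at b(3).

3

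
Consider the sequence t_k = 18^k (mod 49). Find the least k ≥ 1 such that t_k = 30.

Computing terms: t_0 = 1, t_1 = 18, t_2 = 30, t_3 = 1.
Since t_3 = t_0 = 1, the sequence is periodic with period 3.
The value 30 first appears (with k ≥ 1) at t_2.

2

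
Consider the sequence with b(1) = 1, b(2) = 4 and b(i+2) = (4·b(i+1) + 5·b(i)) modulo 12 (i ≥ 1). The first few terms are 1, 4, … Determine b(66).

0

We have b(1) = 1,  b(2) = 4,  b(3) = 9,  b(4) = 8,  b(5) = 5,  b(6) = 0,  b(7) = 1,  b(8) = 4.
The sequence repeats with period 6.
(66 - 1) mod 6 = 5, so b(66) = b(6) = 0.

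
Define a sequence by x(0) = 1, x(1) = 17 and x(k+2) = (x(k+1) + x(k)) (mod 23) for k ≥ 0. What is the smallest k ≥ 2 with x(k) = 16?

Computing terms: x(0) = 1, x(1) = 17, x(2) = 18, x(3) = 12, x(4) = 7, x(5) = 19, x(6) = 3, x(7) = 22, x(8) = 2, x(9) = 1, x(10) = 3, x(11) = 4, x(12) = 7, x(13) = 11, x(14) = 18, x(15) = 6, x(16) = 1, x(17) = 7, x(18) = 8, x(19) = 15, x(20) = 0, x(21) = 15, x(22) = 15, x(23) = 7, x(24) = 22, x(25) = 6, x(26) = 5, x(27) = 11, x(28) = 16, x(29) = 4, x(30) = 20, x(31) = 1, x(32) = 21, x(33) = 22, x(34) = 20, x(35) = 19, x(36) = 16, x(37) = 12, x(38) = 5, x(39) = 17, x(40) = 22, x(41) = 16, x(42) = 15, x(43) = 8, x(44) = 0, x(45) = 8, x(46) = 8, x(47) = 16, x(48) = 1, x(49) = 17.
Since (x(48), x(49)) = (x(0), x(1)) = (1, 17) (two consecutive terms determine the rest), the sequence is periodic with period 48.
The value 16 first appears (with k ≥ 2) at x(28).

28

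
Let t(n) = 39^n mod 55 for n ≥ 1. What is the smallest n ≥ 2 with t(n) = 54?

5

t(1) = 39,  t(2) = 36,  t(3) = 29,  t(4) = 31,  t(5) = 54,  t(6) = 16,  t(7) = 19,  t(8) = 26,  t(9) = 24,  t(10) = 1,  t(11) = 39.
The sequence repeats with period 10.
The value 54 first appears (with n ≥ 2) at t(5).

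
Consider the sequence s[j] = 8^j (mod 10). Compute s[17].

8

We have s[0] = 1, s[1] = 8, s[2] = 4, s[3] = 2, s[4] = 6, s[5] = 8.
Since s[5] = s[1] = 8, the sequence is eventually periodic: after a pre-period of length 1 it cycles with period 4.
For j ≥ 1, s[j] depends only on (j - 1) mod 4. (17 - 1) mod 4 = 0, so s[17] = s[1] = 8.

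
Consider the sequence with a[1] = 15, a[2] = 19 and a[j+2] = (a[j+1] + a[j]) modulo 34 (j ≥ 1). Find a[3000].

Computing terms: a[1] = 15,  a[2] = 19,  a[3] = 0,  a[4] = 19,  a[5] = 19,  a[6] = 4,  a[7] = 23,  a[8] = 27,  a[9] = 16,  a[10] = 9,  a[11] = 25,  a[12] = 0,  a[13] = 25,  a[14] = 25,  a[15] = 16,  a[16] = 7,  a[17] = 23,  a[18] = 30,  a[19] = 19,  a[20] = 15,  a[21] = 0,  a[22] = 15,  a[23] = 15,  a[24] = 30,  a[25] = 11,  a[26] = 7,  a[27] = 18,  a[28] = 25,  a[29] = 9,  a[30] = 0,  a[31] = 9,  a[32] = 9,  a[33] = 18,  a[34] = 27,  a[35] = 11,  a[36] = 4,  a[37] = 15,  a[38] = 19.
The sequence repeats with period 36.
(3000 - 1) mod 36 = 11, so a[3000] = a[12] = 0.

0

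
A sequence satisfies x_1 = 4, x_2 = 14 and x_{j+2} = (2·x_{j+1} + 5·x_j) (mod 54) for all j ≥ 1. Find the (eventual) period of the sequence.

Computing terms: x_1 = 4,  x_2 = 14,  x_3 = 48,  x_4 = 4,  x_5 = 32,  x_6 = 30,  x_7 = 4,  x_8 = 50,  x_9 = 12,  x_{10} = 4,  x_{11} = 14.
Since (x_{10}, x_{11}) = (x_1, x_2) = (4, 14) (two consecutive terms determine the rest), the sequence is periodic with period 9.

9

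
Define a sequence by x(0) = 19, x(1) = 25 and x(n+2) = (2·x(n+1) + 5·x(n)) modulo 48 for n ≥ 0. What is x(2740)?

19

Computing terms: x(0) = 19; x(1) = 25; x(2) = 1; x(3) = 31; x(4) = 19; x(5) = 1; x(6) = 1; x(7) = 7; x(8) = 19; x(9) = 25.
The sequence repeats with period 8.
(2740 - 0) mod 8 = 4, so x(2740) = x(4) = 19.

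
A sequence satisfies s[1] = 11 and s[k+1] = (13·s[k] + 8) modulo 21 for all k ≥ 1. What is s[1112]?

4

We have s[1] = 11, s[2] = 4, s[3] = 18, s[4] = 11.
The sequence repeats with period 3.
(1112 - 1) mod 3 = 1, so s[1112] = s[2] = 4.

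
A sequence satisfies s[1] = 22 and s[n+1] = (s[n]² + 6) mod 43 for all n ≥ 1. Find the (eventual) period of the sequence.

6

We have s[1] = 22; s[2] = 17; s[3] = 37; s[4] = 42; s[5] = 7; s[6] = 12; s[7] = 21; s[8] = 17.
Since s[8] = s[2] = 17, the sequence is eventually periodic: after a pre-period of length 1 it cycles with period 6.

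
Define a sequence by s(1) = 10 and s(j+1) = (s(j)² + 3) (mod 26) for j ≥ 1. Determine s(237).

Listing terms: s(1) = 10; s(2) = 25; s(3) = 4; s(4) = 19; s(5) = 0; s(6) = 3; s(7) = 12; s(8) = 17; s(9) = 6; s(10) = 13; s(11) = 16; s(12) = 25.
Since s(12) = s(2) = 25, the sequence is eventually periodic: after a pre-period of length 1 it cycles with period 10.
For j ≥ 2, s(j) depends only on (j - 2) mod 10. (237 - 2) mod 10 = 5, so s(237) = s(7) = 12.

12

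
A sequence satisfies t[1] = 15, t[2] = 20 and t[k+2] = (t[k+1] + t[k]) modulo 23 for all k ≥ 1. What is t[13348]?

We have t[1] = 15, t[2] = 20, t[3] = 12, t[4] = 9, t[5] = 21, t[6] = 7, t[7] = 5, t[8] = 12, t[9] = 17, t[10] = 6, t[11] = 0, t[12] = 6, t[13] = 6, t[14] = 12, t[15] = 18, t[16] = 7, t[17] = 2, t[18] = 9, t[19] = 11, t[20] = 20, t[21] = 8, t[22] = 5, t[23] = 13, t[24] = 18, t[25] = 8, t[26] = 3, t[27] = 11, t[28] = 14, t[29] = 2, t[30] = 16, t[31] = 18, t[32] = 11, t[33] = 6, t[34] = 17, t[35] = 0, t[36] = 17, t[37] = 17, t[38] = 11, t[39] = 5, t[40] = 16, t[41] = 21, t[42] = 14, t[43] = 12, t[44] = 3, t[45] = 15, t[46] = 18, t[47] = 10, t[48] = 5, t[49] = 15, t[50] = 20.
The sequence repeats with period 48.
So t[13348] = t[1 + ((13348-1) mod 48)] = t[4] = 9.

9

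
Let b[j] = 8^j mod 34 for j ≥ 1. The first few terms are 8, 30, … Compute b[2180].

Computing terms: b[1] = 8, b[2] = 30, b[3] = 2, b[4] = 16, b[5] = 26, b[6] = 4, b[7] = 32, b[8] = 18, b[9] = 8.
The sequence repeats with period 8.
So b[2180] = b[1 + ((2180-1) mod 8)] = b[4] = 16.

16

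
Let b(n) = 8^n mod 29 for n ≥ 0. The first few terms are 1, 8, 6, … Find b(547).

21

Computing terms: b(0) = 1, b(1) = 8, b(2) = 6, b(3) = 19, b(4) = 7, b(5) = 27, b(6) = 13, b(7) = 17, b(8) = 20, b(9) = 15, b(10) = 4, b(11) = 3, b(12) = 24, b(13) = 18, b(14) = 28, b(15) = 21, b(16) = 23, b(17) = 10, b(18) = 22, b(19) = 2, b(20) = 16, b(21) = 12, b(22) = 9, b(23) = 14, b(24) = 25, b(25) = 26, b(26) = 5, b(27) = 11, b(28) = 1.
Since b(28) = b(0) = 1, the sequence is periodic with period 28.
So b(547) = b(0 + ((547-0) mod 28)) = b(15) = 21.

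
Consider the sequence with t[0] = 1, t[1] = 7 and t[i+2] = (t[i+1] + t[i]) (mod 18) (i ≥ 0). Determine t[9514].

5

t[0] = 1,  t[1] = 7,  t[2] = 8,  t[3] = 15,  t[4] = 5,  t[5] = 2,  t[6] = 7,  t[7] = 9,  t[8] = 16,  t[9] = 7,  t[10] = 5,  t[11] = 12,  t[12] = 17,  t[13] = 11,  t[14] = 10,  t[15] = 3,  t[16] = 13,  t[17] = 16,  t[18] = 11,  t[19] = 9,  t[20] = 2,  t[21] = 11,  t[22] = 13,  t[23] = 6,  t[24] = 1,  t[25] = 7.
The sequence repeats with period 24.
(9514 - 0) mod 24 = 10, so t[9514] = t[10] = 5.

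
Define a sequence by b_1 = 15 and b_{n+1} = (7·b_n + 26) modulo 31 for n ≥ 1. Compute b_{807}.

0

Listing terms: b_1 = 15; b_2 = 7; b_3 = 13; b_4 = 24; b_5 = 8; b_6 = 20; b_7 = 11; b_8 = 10; b_9 = 3; b_{10} = 16; b_{11} = 14; b_{12} = 0; b_{13} = 26; b_{14} = 22; b_{15} = 25; b_{16} = 15.
Since b_{16} = b_1 = 15, the sequence is periodic with period 15.
(807 - 1) mod 15 = 11, so b_{807} = b_{12} = 0.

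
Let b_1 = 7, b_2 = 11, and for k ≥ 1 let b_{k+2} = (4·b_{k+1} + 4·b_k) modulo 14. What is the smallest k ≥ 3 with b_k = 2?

3

Computing terms: b_1 = 7, b_2 = 11, b_3 = 2, b_4 = 10, b_5 = 6, b_6 = 8, b_7 = 0, b_8 = 4, b_9 = 2, b_{10} = 10.
Since (b_9, b_{10}) = (b_3, b_4) = (2, 10) (two consecutive terms determine the rest), the sequence is eventually periodic: after a pre-period of length 2 it cycles with period 6.
The value 2 first appears (with k ≥ 3) at b_3.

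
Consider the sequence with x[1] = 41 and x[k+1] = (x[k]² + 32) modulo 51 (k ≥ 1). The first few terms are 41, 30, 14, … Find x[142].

Computing terms: x[1] = 41, x[2] = 30, x[3] = 14, x[4] = 24, x[5] = 47, x[6] = 48, x[7] = 41.
Since x[7] = x[1] = 41, the sequence is periodic with period 6.
(142 - 1) mod 6 = 3, so x[142] = x[4] = 24.

24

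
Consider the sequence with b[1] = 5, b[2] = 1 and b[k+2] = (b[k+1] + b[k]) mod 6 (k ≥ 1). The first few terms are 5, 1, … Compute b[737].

Computing terms: b[1] = 5; b[2] = 1; b[3] = 0; b[4] = 1; b[5] = 1; b[6] = 2; b[7] = 3; b[8] = 5; b[9] = 2; b[10] = 1; b[11] = 3; b[12] = 4; b[13] = 1; b[14] = 5; b[15] = 0; b[16] = 5; b[17] = 5; b[18] = 4; b[19] = 3; b[20] = 1; b[21] = 4; b[22] = 5; b[23] = 3; b[24] = 2; b[25] = 5; b[26] = 1.
Since (b[25], b[26]) = (b[1], b[2]) = (5, 1) (two consecutive terms determine the rest), the sequence is periodic with period 24.
So b[737] = b[1 + ((737-1) mod 24)] = b[17] = 5.

5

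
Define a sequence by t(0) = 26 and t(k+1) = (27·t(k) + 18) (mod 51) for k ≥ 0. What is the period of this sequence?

16

t(0) = 26; t(1) = 6; t(2) = 27; t(3) = 33; t(4) = 42; t(5) = 30; t(6) = 12; t(7) = 36; t(8) = 21; t(9) = 24; t(10) = 3; t(11) = 48; t(12) = 39; t(13) = 0; t(14) = 18; t(15) = 45; t(16) = 9; t(17) = 6.
Since t(17) = t(1) = 6, the sequence is eventually periodic: after a pre-period of length 1 it cycles with period 16.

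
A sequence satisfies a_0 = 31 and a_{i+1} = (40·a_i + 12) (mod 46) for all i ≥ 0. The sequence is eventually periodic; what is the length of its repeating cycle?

Listing terms: a_0 = 31; a_1 = 10; a_2 = 44; a_3 = 24; a_4 = 6; a_5 = 22; a_6 = 18; a_7 = 42; a_8 = 36; a_9 = 26; a_{10} = 40; a_{11} = 2; a_{12} = 0; a_{13} = 12; a_{14} = 32; a_{15} = 4; a_{16} = 34; a_{17} = 38; a_{18} = 14; a_{19} = 20; a_{20} = 30; a_{21} = 16; a_{22} = 8; a_{23} = 10.
Since a_{23} = a_1 = 10, the sequence is eventually periodic: after a pre-period of length 1 it cycles with period 22.

22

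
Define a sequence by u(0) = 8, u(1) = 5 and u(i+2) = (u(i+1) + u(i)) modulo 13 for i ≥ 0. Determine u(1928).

12

Computing terms: u(0) = 8,  u(1) = 5,  u(2) = 0,  u(3) = 5,  u(4) = 5,  u(5) = 10,  u(6) = 2,  u(7) = 12,  u(8) = 1,  u(9) = 0,  u(10) = 1,  u(11) = 1,  u(12) = 2,  u(13) = 3,  u(14) = 5,  u(15) = 8,  u(16) = 0,  u(17) = 8,  u(18) = 8,  u(19) = 3,  u(20) = 11,  u(21) = 1,  u(22) = 12,  u(23) = 0,  u(24) = 12,  u(25) = 12,  u(26) = 11,  u(27) = 10,  u(28) = 8,  u(29) = 5.
The sequence repeats with period 28.
So u(1928) = u(0 + ((1928-0) mod 28)) = u(24) = 12.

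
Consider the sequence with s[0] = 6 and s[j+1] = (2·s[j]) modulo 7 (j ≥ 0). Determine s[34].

Listing terms: s[0] = 6, s[1] = 5, s[2] = 3, s[3] = 6.
The sequence repeats with period 3.
(34 - 0) mod 3 = 1, so s[34] = s[1] = 5.

5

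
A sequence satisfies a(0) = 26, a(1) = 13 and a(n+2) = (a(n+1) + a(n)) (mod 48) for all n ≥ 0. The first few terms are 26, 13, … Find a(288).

Listing terms: a(0) = 26, a(1) = 13, a(2) = 39, a(3) = 4, a(4) = 43, a(5) = 47, a(6) = 42, a(7) = 41, a(8) = 35, a(9) = 28, a(10) = 15, a(11) = 43, a(12) = 10, a(13) = 5, a(14) = 15, a(15) = 20, a(16) = 35, a(17) = 7, a(18) = 42, a(19) = 1, a(20) = 43, a(21) = 44, a(22) = 39, a(23) = 35, a(24) = 26, a(25) = 13.
Since (a(24), a(25)) = (a(0), a(1)) = (26, 13) (two consecutive terms determine the rest), the sequence is periodic with period 24.
(288 - 0) mod 24 = 0, so a(288) = a(0) = 26.

26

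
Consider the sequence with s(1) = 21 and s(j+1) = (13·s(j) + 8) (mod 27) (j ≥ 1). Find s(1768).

18

Listing terms: s(1) = 21, s(2) = 11, s(3) = 16, s(4) = 0, s(5) = 8, s(6) = 4, s(7) = 6, s(8) = 5, s(9) = 19, s(10) = 12, s(11) = 2, s(12) = 7, s(13) = 18, s(14) = 26, s(15) = 22, s(16) = 24, s(17) = 23, s(18) = 10, s(19) = 3, s(20) = 20, s(21) = 25, s(22) = 9, s(23) = 17, s(24) = 13, s(25) = 15, s(26) = 14, s(27) = 1, s(28) = 21.
Since s(28) = s(1) = 21, the sequence is periodic with period 27.
So s(1768) = s(1 + ((1768-1) mod 27)) = s(13) = 18.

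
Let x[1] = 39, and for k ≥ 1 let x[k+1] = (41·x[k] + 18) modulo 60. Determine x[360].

21

x[1] = 39; x[2] = 57; x[3] = 15; x[4] = 33; x[5] = 51; x[6] = 9; x[7] = 27; x[8] = 45; x[9] = 3; x[10] = 21; x[11] = 39.
The sequence repeats with period 10.
So x[360] = x[1 + ((360-1) mod 10)] = x[10] = 21.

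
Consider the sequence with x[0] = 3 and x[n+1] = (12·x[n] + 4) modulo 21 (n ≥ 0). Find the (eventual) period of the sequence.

Computing terms: x[0] = 3, x[1] = 19, x[2] = 1, x[3] = 16, x[4] = 7, x[5] = 4, x[6] = 10, x[7] = 19.
Since x[7] = x[1] = 19, the sequence is eventually periodic: after a pre-period of length 1 it cycles with period 6.

6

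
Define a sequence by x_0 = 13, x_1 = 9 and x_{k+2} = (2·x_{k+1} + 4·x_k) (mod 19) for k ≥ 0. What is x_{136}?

8

We have x_0 = 13, x_1 = 9, x_2 = 13, x_3 = 5, x_4 = 5, x_5 = 11, x_6 = 4, x_7 = 14, x_8 = 6, x_9 = 11, x_{10} = 8, x_{11} = 3, x_{12} = 0, x_{13} = 12, x_{14} = 5, x_{15} = 1, x_{16} = 3, x_{17} = 10, x_{18} = 13, x_{19} = 9.
The sequence repeats with period 18.
(136 - 0) mod 18 = 10, so x_{136} = x_{10} = 8.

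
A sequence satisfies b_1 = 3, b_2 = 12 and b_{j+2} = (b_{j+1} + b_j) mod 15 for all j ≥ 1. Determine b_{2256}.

6

Listing terms: b_1 = 3,  b_2 = 12,  b_3 = 0,  b_4 = 12,  b_5 = 12,  b_6 = 9,  b_7 = 6,  b_8 = 0,  b_9 = 6,  b_{10} = 6,  b_{11} = 12,  b_{12} = 3,  b_{13} = 0,  b_{14} = 3,  b_{15} = 3,  b_{16} = 6,  b_{17} = 9,  b_{18} = 0,  b_{19} = 9,  b_{20} = 9,  b_{21} = 3,  b_{22} = 12.
Since (b_{21}, b_{22}) = (b_1, b_2) = (3, 12) (two consecutive terms determine the rest), the sequence is periodic with period 20.
So b_{2256} = b_{1 + ((2256-1) mod 20)} = b_{16} = 6.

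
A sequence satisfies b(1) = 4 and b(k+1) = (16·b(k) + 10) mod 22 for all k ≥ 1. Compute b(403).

Computing terms: b(1) = 4, b(2) = 8, b(3) = 6, b(4) = 18, b(5) = 12, b(6) = 4.
Since b(6) = b(1) = 4, the sequence is periodic with period 5.
So b(403) = b(1 + ((403-1) mod 5)) = b(3) = 6.

6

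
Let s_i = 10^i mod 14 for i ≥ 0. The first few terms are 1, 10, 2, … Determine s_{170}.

2

Computing terms: s_0 = 1, s_1 = 10, s_2 = 2, s_3 = 6, s_4 = 4, s_5 = 12, s_6 = 8, s_7 = 10.
Since s_7 = s_1 = 10, the sequence is eventually periodic: after a pre-period of length 1 it cycles with period 6.
For i ≥ 1, s_i depends only on (i - 1) mod 6. (170 - 1) mod 6 = 1, so s_{170} = s_2 = 2.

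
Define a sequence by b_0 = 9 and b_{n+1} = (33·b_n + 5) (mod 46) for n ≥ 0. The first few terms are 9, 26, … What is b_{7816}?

Computing terms: b_0 = 9; b_1 = 26; b_2 = 35; b_3 = 10; b_4 = 13; b_5 = 20; b_6 = 21; b_7 = 8; b_8 = 39; b_9 = 4; b_{10} = 45; b_{11} = 18; b_{12} = 1; b_{13} = 38; b_{14} = 17; b_{15} = 14; b_{16} = 7; b_{17} = 6; b_{18} = 19; b_{19} = 34; b_{20} = 23; b_{21} = 28; b_{22} = 9.
The sequence repeats with period 22.
So b_{7816} = b_{0 + ((7816-0) mod 22)} = b_6 = 21.

21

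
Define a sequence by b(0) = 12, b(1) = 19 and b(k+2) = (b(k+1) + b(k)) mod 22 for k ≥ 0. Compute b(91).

19

Computing terms: b(0) = 12,  b(1) = 19,  b(2) = 9,  b(3) = 6,  b(4) = 15,  b(5) = 21,  b(6) = 14,  b(7) = 13,  b(8) = 5,  b(9) = 18,  b(10) = 1,  b(11) = 19,  b(12) = 20,  b(13) = 17,  b(14) = 15,  b(15) = 10,  b(16) = 3,  b(17) = 13,  b(18) = 16,  b(19) = 7,  b(20) = 1,  b(21) = 8,  b(22) = 9,  b(23) = 17,  b(24) = 4,  b(25) = 21,  b(26) = 3,  b(27) = 2,  b(28) = 5,  b(29) = 7,  b(30) = 12,  b(31) = 19.
Since (b(30), b(31)) = (b(0), b(1)) = (12, 19) (two consecutive terms determine the rest), the sequence is periodic with period 30.
So b(91) = b(0 + ((91-0) mod 30)) = b(1) = 19.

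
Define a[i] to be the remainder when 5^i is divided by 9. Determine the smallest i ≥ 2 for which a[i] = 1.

6

Computing terms: a[1] = 5, a[2] = 7, a[3] = 8, a[4] = 4, a[5] = 2, a[6] = 1, a[7] = 5.
The sequence repeats with period 6.
The value 1 first appears (with i ≥ 2) at a[6].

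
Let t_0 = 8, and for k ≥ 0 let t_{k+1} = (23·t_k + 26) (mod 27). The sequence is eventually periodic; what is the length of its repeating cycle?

Listing terms: t_0 = 8, t_1 = 21, t_2 = 23, t_3 = 15, t_4 = 20, t_5 = 0, t_6 = 26, t_7 = 3, t_8 = 14, t_9 = 24, t_{10} = 11, t_{11} = 9, t_{12} = 17, t_{13} = 12, t_{14} = 5, t_{15} = 6, t_{16} = 2, t_{17} = 18, t_{18} = 8.
The sequence repeats with period 18.

18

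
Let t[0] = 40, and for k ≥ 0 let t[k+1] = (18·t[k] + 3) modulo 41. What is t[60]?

40

Listing terms: t[0] = 40,  t[1] = 26,  t[2] = 20,  t[3] = 35,  t[4] = 18,  t[5] = 40.
The sequence repeats with period 5.
(60 - 0) mod 5 = 0, so t[60] = t[0] = 40.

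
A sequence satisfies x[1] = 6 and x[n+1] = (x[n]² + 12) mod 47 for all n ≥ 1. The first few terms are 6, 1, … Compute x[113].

14

Listing terms: x[1] = 6, x[2] = 1, x[3] = 13, x[4] = 40, x[5] = 14, x[6] = 20, x[7] = 36, x[8] = 39, x[9] = 29, x[10] = 7, x[11] = 14.
Since x[11] = x[5] = 14, the sequence is eventually periodic: after a pre-period of length 4 it cycles with period 6.
For n ≥ 5, x[n] depends only on (n - 5) mod 6. (113 - 5) mod 6 = 0, so x[113] = x[5] = 14.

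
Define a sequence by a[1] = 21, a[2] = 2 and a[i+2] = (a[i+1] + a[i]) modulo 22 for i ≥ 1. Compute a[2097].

Listing terms: a[1] = 21,  a[2] = 2,  a[3] = 1,  a[4] = 3,  a[5] = 4,  a[6] = 7,  a[7] = 11,  a[8] = 18,  a[9] = 7,  a[10] = 3,  a[11] = 10,  a[12] = 13,  a[13] = 1,  a[14] = 14,  a[15] = 15,  a[16] = 7,  a[17] = 0,  a[18] = 7,  a[19] = 7,  a[20] = 14,  a[21] = 21,  a[22] = 13,  a[23] = 12,  a[24] = 3,  a[25] = 15,  a[26] = 18,  a[27] = 11,  a[28] = 7,  a[29] = 18,  a[30] = 3,  a[31] = 21,  a[32] = 2.
Since (a[31], a[32]) = (a[1], a[2]) = (21, 2) (two consecutive terms determine the rest), the sequence is periodic with period 30.
So a[2097] = a[1 + ((2097-1) mod 30)] = a[27] = 11.

11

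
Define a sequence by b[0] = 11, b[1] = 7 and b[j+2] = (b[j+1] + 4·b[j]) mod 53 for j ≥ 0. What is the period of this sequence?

26

Listing terms: b[0] = 11; b[1] = 7; b[2] = 51; b[3] = 26; b[4] = 18; b[5] = 16; b[6] = 35; b[7] = 46; b[8] = 27; b[9] = 52; b[10] = 1; b[11] = 50; b[12] = 1; b[13] = 42; b[14] = 46; b[15] = 2; b[16] = 27; b[17] = 35; b[18] = 37; b[19] = 18; b[20] = 7; b[21] = 26; b[22] = 1; b[23] = 52; b[24] = 3; b[25] = 52; b[26] = 11; b[27] = 7.
The sequence repeats with period 26.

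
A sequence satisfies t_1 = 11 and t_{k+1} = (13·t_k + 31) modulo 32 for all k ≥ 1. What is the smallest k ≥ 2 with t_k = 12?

Listing terms: t_1 = 11,  t_2 = 14,  t_3 = 21,  t_4 = 16,  t_5 = 15,  t_6 = 2,  t_7 = 25,  t_8 = 4,  t_9 = 19,  t_{10} = 22,  t_{11} = 29,  t_{12} = 24,  t_{13} = 23,  t_{14} = 10,  t_{15} = 1,  t_{16} = 12,  t_{17} = 27,  t_{18} = 30,  t_{19} = 5,  t_{20} = 0,  t_{21} = 31,  t_{22} = 18,  t_{23} = 9,  t_{24} = 20,  t_{25} = 3,  t_{26} = 6,  t_{27} = 13,  t_{28} = 8,  t_{29} = 7,  t_{30} = 26,  t_{31} = 17,  t_{32} = 28,  t_{33} = 11.
The sequence repeats with period 32.
The value 12 first appears (with k ≥ 2) at t_{16}.

16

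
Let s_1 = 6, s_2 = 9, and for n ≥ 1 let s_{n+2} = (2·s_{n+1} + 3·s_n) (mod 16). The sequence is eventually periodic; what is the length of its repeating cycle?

16

Listing terms: s_1 = 6; s_2 = 9; s_3 = 4; s_4 = 3; s_5 = 2; s_6 = 13; s_7 = 0; s_8 = 7; s_9 = 14; s_{10} = 1; s_{11} = 12; s_{12} = 11; s_{13} = 10; s_{14} = 5; s_{15} = 8; s_{16} = 15; s_{17} = 6; s_{18} = 9.
The sequence repeats with period 16.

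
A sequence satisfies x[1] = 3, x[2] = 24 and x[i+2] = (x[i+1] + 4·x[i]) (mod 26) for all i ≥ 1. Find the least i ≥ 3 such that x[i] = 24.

We have x[1] = 3; x[2] = 24; x[3] = 10; x[4] = 2; x[5] = 16; x[6] = 24; x[7] = 10.
Since (x[6], x[7]) = (x[2], x[3]) = (24, 10) (two consecutive terms determine the rest), the sequence is eventually periodic: after a pre-period of length 1 it cycles with period 4.
The value 24 next appears (with i ≥ 3) at x[6].

6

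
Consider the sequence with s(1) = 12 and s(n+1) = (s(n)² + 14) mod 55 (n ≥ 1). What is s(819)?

s(1) = 12; s(2) = 48; s(3) = 8; s(4) = 23; s(5) = 48.
Since s(5) = s(2) = 48, the sequence is eventually periodic: after a pre-period of length 1 it cycles with period 3.
For n ≥ 2, s(n) depends only on (n - 2) mod 3. (819 - 2) mod 3 = 1, so s(819) = s(3) = 8.

8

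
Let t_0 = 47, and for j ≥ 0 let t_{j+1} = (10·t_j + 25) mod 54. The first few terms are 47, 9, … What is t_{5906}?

t_0 = 47, t_1 = 9, t_2 = 7, t_3 = 41, t_4 = 3, t_5 = 1, t_6 = 35, t_7 = 51, t_8 = 49, t_9 = 29, t_{10} = 45, t_{11} = 43, t_{12} = 23, t_{13} = 39, t_{14} = 37, t_{15} = 17, t_{16} = 33, t_{17} = 31, t_{18} = 11, t_{19} = 27, t_{20} = 25, t_{21} = 5, t_{22} = 21, t_{23} = 19, t_{24} = 53, t_{25} = 15, t_{26} = 13, t_{27} = 47.
The sequence repeats with period 27.
(5906 - 0) mod 27 = 20, so t_{5906} = t_{20} = 25.

25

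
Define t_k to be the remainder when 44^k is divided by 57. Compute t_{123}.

Listing terms: t_1 = 44,  t_2 = 55,  t_3 = 26,  t_4 = 4,  t_5 = 5,  t_6 = 49,  t_7 = 47,  t_8 = 16,  t_9 = 20,  t_{10} = 25,  t_{11} = 17,  t_{12} = 7,  t_{13} = 23,  t_{14} = 43,  t_{15} = 11,  t_{16} = 28,  t_{17} = 35,  t_{18} = 1,  t_{19} = 44.
Since t_{19} = t_1 = 44, the sequence is periodic with period 18.
(123 - 1) mod 18 = 14, so t_{123} = t_{15} = 11.

11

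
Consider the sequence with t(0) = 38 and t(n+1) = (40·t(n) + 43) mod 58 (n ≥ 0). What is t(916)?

t(0) = 38; t(1) = 55; t(2) = 39; t(3) = 37; t(4) = 15; t(5) = 5; t(6) = 11; t(7) = 19; t(8) = 49; t(9) = 31; t(10) = 7; t(11) = 33; t(12) = 29; t(13) = 43; t(14) = 23; t(15) = 35; t(16) = 51; t(17) = 53; t(18) = 17; t(19) = 27; t(20) = 21; t(21) = 13; t(22) = 41; t(23) = 1; t(24) = 25; t(25) = 57; t(26) = 3; t(27) = 47; t(28) = 9; t(29) = 55.
Since t(29) = t(1) = 55, the sequence is eventually periodic: after a pre-period of length 1 it cycles with period 28.
For n ≥ 1, t(n) depends only on (n - 1) mod 28. (916 - 1) mod 28 = 19, so t(916) = t(20) = 21.

21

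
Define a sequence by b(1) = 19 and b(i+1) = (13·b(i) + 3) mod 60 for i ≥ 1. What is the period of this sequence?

4

Computing terms: b(1) = 19,  b(2) = 10,  b(3) = 13,  b(4) = 52,  b(5) = 19.
The sequence repeats with period 4.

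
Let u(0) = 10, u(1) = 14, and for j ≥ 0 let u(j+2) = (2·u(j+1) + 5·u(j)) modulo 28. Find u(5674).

We have u(0) = 10, u(1) = 14, u(2) = 22, u(3) = 2, u(4) = 2, u(5) = 14, u(6) = 10, u(7) = 6, u(8) = 6, u(9) = 14, u(10) = 2, u(11) = 18, u(12) = 18, u(13) = 14, u(14) = 6, u(15) = 26, u(16) = 26, u(17) = 14, u(18) = 18, u(19) = 22, u(20) = 22, u(21) = 14, u(22) = 26, u(23) = 10, u(24) = 10, u(25) = 14.
Since (u(24), u(25)) = (u(0), u(1)) = (10, 14) (two consecutive terms determine the rest), the sequence is periodic with period 24.
So u(5674) = u(0 + ((5674-0) mod 24)) = u(10) = 2.

2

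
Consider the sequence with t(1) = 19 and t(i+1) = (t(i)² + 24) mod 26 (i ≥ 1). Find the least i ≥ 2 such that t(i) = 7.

4

t(1) = 19,  t(2) = 21,  t(3) = 23,  t(4) = 7,  t(5) = 21.
Since t(5) = t(2) = 21, the sequence is eventually periodic: after a pre-period of length 1 it cycles with period 3.
The value 7 first appears (with i ≥ 2) at t(4).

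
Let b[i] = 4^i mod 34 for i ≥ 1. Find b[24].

18

b[1] = 4; b[2] = 16; b[3] = 30; b[4] = 18; b[5] = 4.
The sequence repeats with period 4.
(24 - 1) mod 4 = 3, so b[24] = b[4] = 18.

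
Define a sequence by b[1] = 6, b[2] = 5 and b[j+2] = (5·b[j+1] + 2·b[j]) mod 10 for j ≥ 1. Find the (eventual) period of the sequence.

Computing terms: b[1] = 6; b[2] = 5; b[3] = 7; b[4] = 5; b[5] = 9; b[6] = 5; b[7] = 3; b[8] = 5; b[9] = 1; b[10] = 5; b[11] = 7.
Since (b[10], b[11]) = (b[2], b[3]) = (5, 7) (two consecutive terms determine the rest), the sequence is eventually periodic: after a pre-period of length 1 it cycles with period 8.

8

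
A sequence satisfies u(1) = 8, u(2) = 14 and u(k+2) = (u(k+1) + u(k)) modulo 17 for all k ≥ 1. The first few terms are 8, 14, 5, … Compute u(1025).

u(1) = 8,  u(2) = 14,  u(3) = 5,  u(4) = 2,  u(5) = 7,  u(6) = 9,  u(7) = 16,  u(8) = 8,  u(9) = 7,  u(10) = 15,  u(11) = 5,  u(12) = 3,  u(13) = 8,  u(14) = 11,  u(15) = 2,  u(16) = 13,  u(17) = 15,  u(18) = 11,  u(19) = 9,  u(20) = 3,  u(21) = 12,  u(22) = 15,  u(23) = 10,  u(24) = 8,  u(25) = 1,  u(26) = 9,  u(27) = 10,  u(28) = 2,  u(29) = 12,  u(30) = 14,  u(31) = 9,  u(32) = 6,  u(33) = 15,  u(34) = 4,  u(35) = 2,  u(36) = 6,  u(37) = 8,  u(38) = 14.
The sequence repeats with period 36.
(1025 - 1) mod 36 = 16, so u(1025) = u(17) = 15.

15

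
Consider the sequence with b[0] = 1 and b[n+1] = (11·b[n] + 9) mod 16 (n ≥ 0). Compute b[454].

13

b[0] = 1, b[1] = 4, b[2] = 5, b[3] = 0, b[4] = 9, b[5] = 12, b[6] = 13, b[7] = 8, b[8] = 1.
Since b[8] = b[0] = 1, the sequence is periodic with period 8.
So b[454] = b[0 + ((454-0) mod 8)] = b[6] = 13.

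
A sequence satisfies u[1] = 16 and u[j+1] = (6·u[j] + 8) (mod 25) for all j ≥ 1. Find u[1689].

We have u[1] = 16,  u[2] = 4,  u[3] = 7,  u[4] = 0,  u[5] = 8,  u[6] = 6,  u[7] = 19,  u[8] = 22,  u[9] = 15,  u[10] = 23,  u[11] = 21,  u[12] = 9,  u[13] = 12,  u[14] = 5,  u[15] = 13,  u[16] = 11,  u[17] = 24,  u[18] = 2,  u[19] = 20,  u[20] = 3,  u[21] = 1,  u[22] = 14,  u[23] = 17,  u[24] = 10,  u[25] = 18,  u[26] = 16.
The sequence repeats with period 25.
(1689 - 1) mod 25 = 13, so u[1689] = u[14] = 5.

5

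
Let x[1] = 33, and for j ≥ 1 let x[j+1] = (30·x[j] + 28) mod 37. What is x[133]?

12

Computing terms: x[1] = 33,  x[2] = 19,  x[3] = 6,  x[4] = 23,  x[5] = 15,  x[6] = 34,  x[7] = 12,  x[8] = 18,  x[9] = 13,  x[10] = 11,  x[11] = 25,  x[12] = 1,  x[13] = 21,  x[14] = 29,  x[15] = 10,  x[16] = 32,  x[17] = 26,  x[18] = 31,  x[19] = 33.
The sequence repeats with period 18.
So x[133] = x[1 + ((133-1) mod 18)] = x[7] = 12.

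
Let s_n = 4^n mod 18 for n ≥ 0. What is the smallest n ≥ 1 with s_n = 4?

1

Listing terms: s_0 = 1,  s_1 = 4,  s_2 = 16,  s_3 = 10,  s_4 = 4.
Since s_4 = s_1 = 4, the sequence is eventually periodic: after a pre-period of length 1 it cycles with period 3.
The value 4 first appears (with n ≥ 1) at s_1.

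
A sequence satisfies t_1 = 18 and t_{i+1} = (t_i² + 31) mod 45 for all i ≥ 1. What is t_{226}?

We have t_1 = 18,  t_2 = 40,  t_3 = 11,  t_4 = 17,  t_5 = 5,  t_6 = 11.
Since t_6 = t_3 = 11, the sequence is eventually periodic: after a pre-period of length 2 it cycles with period 3.
For i ≥ 3, t_i depends only on (i - 3) mod 3. (226 - 3) mod 3 = 1, so t_{226} = t_4 = 17.

17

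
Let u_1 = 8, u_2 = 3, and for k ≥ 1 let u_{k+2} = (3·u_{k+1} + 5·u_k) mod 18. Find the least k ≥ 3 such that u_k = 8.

13

Listing terms: u_1 = 8,  u_2 = 3,  u_3 = 13,  u_4 = 0,  u_5 = 11,  u_6 = 15,  u_7 = 10,  u_8 = 15,  u_9 = 5,  u_{10} = 0,  u_{11} = 7,  u_{12} = 3,  u_{13} = 8,  u_{14} = 3.
Since (u_{13}, u_{14}) = (u_1, u_2) = (8, 3) (two consecutive terms determine the rest), the sequence is periodic with period 12.
The value 8 next appears (with k ≥ 3) at u_{13}.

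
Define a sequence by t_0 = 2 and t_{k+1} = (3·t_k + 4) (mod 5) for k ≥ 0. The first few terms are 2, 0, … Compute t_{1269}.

Computing terms: t_0 = 2; t_1 = 0; t_2 = 4; t_3 = 1; t_4 = 2.
The sequence repeats with period 4.
(1269 - 0) mod 4 = 1, so t_{1269} = t_1 = 0.

0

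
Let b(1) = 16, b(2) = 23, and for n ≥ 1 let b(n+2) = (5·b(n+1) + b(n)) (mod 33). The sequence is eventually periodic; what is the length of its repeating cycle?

24

Listing terms: b(1) = 16,  b(2) = 23,  b(3) = 32,  b(4) = 18,  b(5) = 23,  b(6) = 1,  b(7) = 28,  b(8) = 9,  b(9) = 7,  b(10) = 11,  b(11) = 29,  b(12) = 24,  b(13) = 17,  b(14) = 10,  b(15) = 1,  b(16) = 15,  b(17) = 10,  b(18) = 32,  b(19) = 5,  b(20) = 24,  b(21) = 26,  b(22) = 22,  b(23) = 4,  b(24) = 9,  b(25) = 16,  b(26) = 23.
Since (b(25), b(26)) = (b(1), b(2)) = (16, 23) (two consecutive terms determine the rest), the sequence is periodic with period 24.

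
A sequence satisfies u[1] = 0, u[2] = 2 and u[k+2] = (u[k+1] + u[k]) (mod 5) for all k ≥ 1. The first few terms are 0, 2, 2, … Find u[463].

u[1] = 0; u[2] = 2; u[3] = 2; u[4] = 4; u[5] = 1; u[6] = 0; u[7] = 1; u[8] = 1; u[9] = 2; u[10] = 3; u[11] = 0; u[12] = 3; u[13] = 3; u[14] = 1; u[15] = 4; u[16] = 0; u[17] = 4; u[18] = 4; u[19] = 3; u[20] = 2; u[21] = 0; u[22] = 2.
The sequence repeats with period 20.
(463 - 1) mod 20 = 2, so u[463] = u[3] = 2.

2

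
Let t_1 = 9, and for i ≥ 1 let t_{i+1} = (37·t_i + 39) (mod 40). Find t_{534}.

32

Listing terms: t_1 = 9, t_2 = 12, t_3 = 3, t_4 = 30, t_5 = 29, t_6 = 32, t_7 = 23, t_8 = 10, t_9 = 9.
The sequence repeats with period 8.
(534 - 1) mod 8 = 5, so t_{534} = t_6 = 32.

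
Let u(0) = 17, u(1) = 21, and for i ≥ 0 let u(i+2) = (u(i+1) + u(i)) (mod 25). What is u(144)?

22

We have u(0) = 17; u(1) = 21; u(2) = 13; u(3) = 9; u(4) = 22; u(5) = 6; u(6) = 3; u(7) = 9; u(8) = 12; u(9) = 21; u(10) = 8; u(11) = 4; u(12) = 12; u(13) = 16; u(14) = 3; u(15) = 19; u(16) = 22; u(17) = 16; u(18) = 13; u(19) = 4; u(20) = 17; u(21) = 21.
Since (u(20), u(21)) = (u(0), u(1)) = (17, 21) (two consecutive terms determine the rest), the sequence is periodic with period 20.
So u(144) = u(0 + ((144-0) mod 20)) = u(4) = 22.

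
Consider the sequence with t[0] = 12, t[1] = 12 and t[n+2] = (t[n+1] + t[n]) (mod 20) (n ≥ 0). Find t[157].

We have t[0] = 12,  t[1] = 12,  t[2] = 4,  t[3] = 16,  t[4] = 0,  t[5] = 16,  t[6] = 16,  t[7] = 12,  t[8] = 8,  t[9] = 0,  t[10] = 8,  t[11] = 8,  t[12] = 16,  t[13] = 4,  t[14] = 0,  t[15] = 4,  t[16] = 4,  t[17] = 8,  t[18] = 12,  t[19] = 0,  t[20] = 12,  t[21] = 12.
Since (t[20], t[21]) = (t[0], t[1]) = (12, 12) (two consecutive terms determine the rest), the sequence is periodic with period 20.
(157 - 0) mod 20 = 17, so t[157] = t[17] = 8.

8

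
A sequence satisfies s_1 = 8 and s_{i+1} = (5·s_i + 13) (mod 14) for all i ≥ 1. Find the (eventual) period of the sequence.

We have s_1 = 8,  s_2 = 11,  s_3 = 12,  s_4 = 3,  s_5 = 0,  s_6 = 13,  s_7 = 8.
The sequence repeats with period 6.

6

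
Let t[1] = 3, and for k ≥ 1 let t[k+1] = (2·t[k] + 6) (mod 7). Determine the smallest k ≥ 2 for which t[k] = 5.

2

t[1] = 3; t[2] = 5; t[3] = 2; t[4] = 3.
The sequence repeats with period 3.
The value 5 first appears (with k ≥ 2) at t[2].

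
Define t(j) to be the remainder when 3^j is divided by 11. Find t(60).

1

t(0) = 1,  t(1) = 3,  t(2) = 9,  t(3) = 5,  t(4) = 4,  t(5) = 1.
Since t(5) = t(0) = 1, the sequence is periodic with period 5.
So t(60) = t(0 + ((60-0) mod 5)) = t(0) = 1.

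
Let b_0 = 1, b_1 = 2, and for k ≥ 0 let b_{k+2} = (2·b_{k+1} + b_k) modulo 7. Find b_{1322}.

Computing terms: b_0 = 1, b_1 = 2, b_2 = 5, b_3 = 5, b_4 = 1, b_5 = 0, b_6 = 1, b_7 = 2.
Since (b_6, b_7) = (b_0, b_1) = (1, 2) (two consecutive terms determine the rest), the sequence is periodic with period 6.
(1322 - 0) mod 6 = 2, so b_{1322} = b_2 = 5.

5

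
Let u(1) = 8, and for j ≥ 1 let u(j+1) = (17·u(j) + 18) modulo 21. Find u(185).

Computing terms: u(1) = 8,  u(2) = 7,  u(3) = 11,  u(4) = 16,  u(5) = 17,  u(6) = 13,  u(7) = 8.
The sequence repeats with period 6.
So u(185) = u(1 + ((185-1) mod 6)) = u(5) = 17.

17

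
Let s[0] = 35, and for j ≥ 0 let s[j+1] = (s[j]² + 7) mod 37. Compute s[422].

We have s[0] = 35; s[1] = 11; s[2] = 17; s[3] = 0; s[4] = 7; s[5] = 19; s[6] = 35.
The sequence repeats with period 6.
So s[422] = s[0 + ((422-0) mod 6)] = s[2] = 17.

17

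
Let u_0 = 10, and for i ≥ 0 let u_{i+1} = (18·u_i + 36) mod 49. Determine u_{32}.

We have u_0 = 10, u_1 = 20, u_2 = 4, u_3 = 10.
Since u_3 = u_0 = 10, the sequence is periodic with period 3.
So u_{32} = u_{0 + ((32-0) mod 3)} = u_2 = 4.

4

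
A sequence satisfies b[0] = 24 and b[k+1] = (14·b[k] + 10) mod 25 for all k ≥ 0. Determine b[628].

19

b[0] = 24, b[1] = 21, b[2] = 4, b[3] = 16, b[4] = 9, b[5] = 11, b[6] = 14, b[7] = 6, b[8] = 19, b[9] = 1, b[10] = 24.
The sequence repeats with period 10.
(628 - 0) mod 10 = 8, so b[628] = b[8] = 19.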